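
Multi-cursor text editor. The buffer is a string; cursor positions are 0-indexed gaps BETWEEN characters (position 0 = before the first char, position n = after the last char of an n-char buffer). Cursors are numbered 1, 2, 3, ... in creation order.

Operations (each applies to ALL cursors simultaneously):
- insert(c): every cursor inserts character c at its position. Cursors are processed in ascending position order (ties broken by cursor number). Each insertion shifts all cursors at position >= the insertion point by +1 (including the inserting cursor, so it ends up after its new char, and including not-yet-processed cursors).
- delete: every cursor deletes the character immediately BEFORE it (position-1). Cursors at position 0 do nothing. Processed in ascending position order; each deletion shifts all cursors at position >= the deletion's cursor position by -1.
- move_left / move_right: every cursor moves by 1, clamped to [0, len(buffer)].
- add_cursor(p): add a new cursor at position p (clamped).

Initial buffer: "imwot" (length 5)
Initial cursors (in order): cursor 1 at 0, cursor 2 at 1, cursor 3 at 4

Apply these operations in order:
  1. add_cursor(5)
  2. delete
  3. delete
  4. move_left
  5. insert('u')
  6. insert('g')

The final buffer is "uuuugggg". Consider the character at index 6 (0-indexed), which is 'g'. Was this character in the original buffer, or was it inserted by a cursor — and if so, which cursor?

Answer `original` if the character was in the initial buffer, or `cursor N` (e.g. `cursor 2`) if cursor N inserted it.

Answer: cursor 3

Derivation:
After op 1 (add_cursor(5)): buffer="imwot" (len 5), cursors c1@0 c2@1 c3@4 c4@5, authorship .....
After op 2 (delete): buffer="mw" (len 2), cursors c1@0 c2@0 c3@2 c4@2, authorship ..
After op 3 (delete): buffer="" (len 0), cursors c1@0 c2@0 c3@0 c4@0, authorship 
After op 4 (move_left): buffer="" (len 0), cursors c1@0 c2@0 c3@0 c4@0, authorship 
After op 5 (insert('u')): buffer="uuuu" (len 4), cursors c1@4 c2@4 c3@4 c4@4, authorship 1234
After op 6 (insert('g')): buffer="uuuugggg" (len 8), cursors c1@8 c2@8 c3@8 c4@8, authorship 12341234
Authorship (.=original, N=cursor N): 1 2 3 4 1 2 3 4
Index 6: author = 3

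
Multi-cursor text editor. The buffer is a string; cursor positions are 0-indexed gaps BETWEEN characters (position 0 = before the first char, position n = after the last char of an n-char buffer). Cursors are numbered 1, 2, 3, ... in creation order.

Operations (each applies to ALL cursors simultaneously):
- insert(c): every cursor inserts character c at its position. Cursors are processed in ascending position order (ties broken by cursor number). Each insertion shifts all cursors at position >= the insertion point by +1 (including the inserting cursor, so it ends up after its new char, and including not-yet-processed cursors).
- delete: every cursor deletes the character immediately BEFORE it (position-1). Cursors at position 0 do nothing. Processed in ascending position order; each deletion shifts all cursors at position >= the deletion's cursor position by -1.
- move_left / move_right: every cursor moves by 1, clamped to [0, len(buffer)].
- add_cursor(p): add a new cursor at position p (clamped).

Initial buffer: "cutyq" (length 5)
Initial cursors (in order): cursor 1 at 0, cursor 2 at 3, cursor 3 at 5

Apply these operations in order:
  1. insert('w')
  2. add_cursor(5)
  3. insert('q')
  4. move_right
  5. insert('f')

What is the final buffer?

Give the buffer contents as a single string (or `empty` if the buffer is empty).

Answer: wqcfutwqqyffqwqf

Derivation:
After op 1 (insert('w')): buffer="wcutwyqw" (len 8), cursors c1@1 c2@5 c3@8, authorship 1...2..3
After op 2 (add_cursor(5)): buffer="wcutwyqw" (len 8), cursors c1@1 c2@5 c4@5 c3@8, authorship 1...2..3
After op 3 (insert('q')): buffer="wqcutwqqyqwq" (len 12), cursors c1@2 c2@8 c4@8 c3@12, authorship 11...224..33
After op 4 (move_right): buffer="wqcutwqqyqwq" (len 12), cursors c1@3 c2@9 c4@9 c3@12, authorship 11...224..33
After op 5 (insert('f')): buffer="wqcfutwqqyffqwqf" (len 16), cursors c1@4 c2@12 c4@12 c3@16, authorship 11.1..224.24.333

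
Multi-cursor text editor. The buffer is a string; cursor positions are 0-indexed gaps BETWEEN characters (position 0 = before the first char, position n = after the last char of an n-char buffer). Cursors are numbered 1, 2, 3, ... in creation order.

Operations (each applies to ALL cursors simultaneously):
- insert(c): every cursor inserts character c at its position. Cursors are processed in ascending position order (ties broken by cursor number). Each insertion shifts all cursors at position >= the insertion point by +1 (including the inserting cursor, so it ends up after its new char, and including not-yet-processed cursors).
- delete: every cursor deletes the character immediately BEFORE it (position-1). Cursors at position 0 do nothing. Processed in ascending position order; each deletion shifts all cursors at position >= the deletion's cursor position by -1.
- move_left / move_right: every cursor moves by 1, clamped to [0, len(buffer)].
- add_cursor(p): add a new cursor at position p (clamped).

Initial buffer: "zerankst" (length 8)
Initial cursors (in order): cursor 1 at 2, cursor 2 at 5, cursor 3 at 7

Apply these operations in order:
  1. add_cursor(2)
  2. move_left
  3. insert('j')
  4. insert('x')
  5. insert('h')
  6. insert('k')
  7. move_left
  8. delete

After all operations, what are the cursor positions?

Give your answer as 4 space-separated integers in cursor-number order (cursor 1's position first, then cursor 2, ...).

After op 1 (add_cursor(2)): buffer="zerankst" (len 8), cursors c1@2 c4@2 c2@5 c3@7, authorship ........
After op 2 (move_left): buffer="zerankst" (len 8), cursors c1@1 c4@1 c2@4 c3@6, authorship ........
After op 3 (insert('j')): buffer="zjjerajnkjst" (len 12), cursors c1@3 c4@3 c2@7 c3@10, authorship .14...2..3..
After op 4 (insert('x')): buffer="zjjxxerajxnkjxst" (len 16), cursors c1@5 c4@5 c2@10 c3@14, authorship .1414...22..33..
After op 5 (insert('h')): buffer="zjjxxhherajxhnkjxhst" (len 20), cursors c1@7 c4@7 c2@13 c3@18, authorship .141414...222..333..
After op 6 (insert('k')): buffer="zjjxxhhkkerajxhknkjxhkst" (len 24), cursors c1@9 c4@9 c2@16 c3@22, authorship .14141414...2222..3333..
After op 7 (move_left): buffer="zjjxxhhkkerajxhknkjxhkst" (len 24), cursors c1@8 c4@8 c2@15 c3@21, authorship .14141414...2222..3333..
After op 8 (delete): buffer="zjjxxhkerajxknkjxkst" (len 20), cursors c1@6 c4@6 c2@12 c3@17, authorship .141414...222..333..

Answer: 6 12 17 6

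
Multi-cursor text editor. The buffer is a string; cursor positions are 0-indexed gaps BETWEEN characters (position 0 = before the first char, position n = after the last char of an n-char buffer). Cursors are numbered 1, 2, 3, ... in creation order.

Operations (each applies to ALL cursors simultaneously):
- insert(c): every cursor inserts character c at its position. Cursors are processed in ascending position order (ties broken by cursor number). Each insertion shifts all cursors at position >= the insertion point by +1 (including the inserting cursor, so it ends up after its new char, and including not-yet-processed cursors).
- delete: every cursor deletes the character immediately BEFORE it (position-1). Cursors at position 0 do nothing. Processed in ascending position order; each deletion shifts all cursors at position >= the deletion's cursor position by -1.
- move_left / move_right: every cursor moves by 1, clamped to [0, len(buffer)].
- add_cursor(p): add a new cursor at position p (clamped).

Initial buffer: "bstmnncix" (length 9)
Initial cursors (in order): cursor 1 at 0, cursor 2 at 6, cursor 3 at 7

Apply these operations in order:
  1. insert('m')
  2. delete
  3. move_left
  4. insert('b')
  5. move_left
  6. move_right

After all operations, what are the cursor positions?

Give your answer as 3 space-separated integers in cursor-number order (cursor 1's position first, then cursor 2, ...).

After op 1 (insert('m')): buffer="mbstmnnmcmix" (len 12), cursors c1@1 c2@8 c3@10, authorship 1......2.3..
After op 2 (delete): buffer="bstmnncix" (len 9), cursors c1@0 c2@6 c3@7, authorship .........
After op 3 (move_left): buffer="bstmnncix" (len 9), cursors c1@0 c2@5 c3@6, authorship .........
After op 4 (insert('b')): buffer="bbstmnbnbcix" (len 12), cursors c1@1 c2@7 c3@9, authorship 1.....2.3...
After op 5 (move_left): buffer="bbstmnbnbcix" (len 12), cursors c1@0 c2@6 c3@8, authorship 1.....2.3...
After op 6 (move_right): buffer="bbstmnbnbcix" (len 12), cursors c1@1 c2@7 c3@9, authorship 1.....2.3...

Answer: 1 7 9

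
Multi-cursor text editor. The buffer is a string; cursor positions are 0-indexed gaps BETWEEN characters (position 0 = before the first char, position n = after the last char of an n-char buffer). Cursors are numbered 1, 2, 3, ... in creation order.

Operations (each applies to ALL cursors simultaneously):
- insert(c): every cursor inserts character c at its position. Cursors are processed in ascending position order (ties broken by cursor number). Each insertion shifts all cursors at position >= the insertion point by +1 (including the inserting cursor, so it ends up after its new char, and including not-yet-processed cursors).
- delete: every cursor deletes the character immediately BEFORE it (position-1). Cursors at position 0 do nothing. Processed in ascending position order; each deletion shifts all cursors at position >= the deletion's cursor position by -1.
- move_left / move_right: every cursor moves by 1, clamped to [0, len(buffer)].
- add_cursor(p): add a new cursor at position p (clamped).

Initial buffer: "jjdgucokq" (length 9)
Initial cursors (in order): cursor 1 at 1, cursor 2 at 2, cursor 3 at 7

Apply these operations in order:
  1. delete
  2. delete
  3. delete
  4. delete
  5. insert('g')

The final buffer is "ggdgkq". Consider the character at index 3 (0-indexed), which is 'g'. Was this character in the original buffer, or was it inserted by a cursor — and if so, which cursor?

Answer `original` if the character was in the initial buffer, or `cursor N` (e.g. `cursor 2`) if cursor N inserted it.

After op 1 (delete): buffer="dguckq" (len 6), cursors c1@0 c2@0 c3@4, authorship ......
After op 2 (delete): buffer="dgukq" (len 5), cursors c1@0 c2@0 c3@3, authorship .....
After op 3 (delete): buffer="dgkq" (len 4), cursors c1@0 c2@0 c3@2, authorship ....
After op 4 (delete): buffer="dkq" (len 3), cursors c1@0 c2@0 c3@1, authorship ...
After op 5 (insert('g')): buffer="ggdgkq" (len 6), cursors c1@2 c2@2 c3@4, authorship 12.3..
Authorship (.=original, N=cursor N): 1 2 . 3 . .
Index 3: author = 3

Answer: cursor 3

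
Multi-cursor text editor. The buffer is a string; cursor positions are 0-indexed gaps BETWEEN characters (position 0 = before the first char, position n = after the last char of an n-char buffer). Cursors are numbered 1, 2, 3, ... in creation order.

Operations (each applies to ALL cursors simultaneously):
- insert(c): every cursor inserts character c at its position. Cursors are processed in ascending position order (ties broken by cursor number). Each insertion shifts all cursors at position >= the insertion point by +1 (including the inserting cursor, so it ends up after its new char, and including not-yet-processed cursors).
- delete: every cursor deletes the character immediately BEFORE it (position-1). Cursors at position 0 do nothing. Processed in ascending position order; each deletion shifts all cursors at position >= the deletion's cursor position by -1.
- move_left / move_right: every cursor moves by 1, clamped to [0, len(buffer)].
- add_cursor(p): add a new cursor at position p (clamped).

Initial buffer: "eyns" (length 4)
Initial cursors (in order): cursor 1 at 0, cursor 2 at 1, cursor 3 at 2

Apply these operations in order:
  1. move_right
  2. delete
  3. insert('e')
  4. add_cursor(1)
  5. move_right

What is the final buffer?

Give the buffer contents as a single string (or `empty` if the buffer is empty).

After op 1 (move_right): buffer="eyns" (len 4), cursors c1@1 c2@2 c3@3, authorship ....
After op 2 (delete): buffer="s" (len 1), cursors c1@0 c2@0 c3@0, authorship .
After op 3 (insert('e')): buffer="eees" (len 4), cursors c1@3 c2@3 c3@3, authorship 123.
After op 4 (add_cursor(1)): buffer="eees" (len 4), cursors c4@1 c1@3 c2@3 c3@3, authorship 123.
After op 5 (move_right): buffer="eees" (len 4), cursors c4@2 c1@4 c2@4 c3@4, authorship 123.

Answer: eees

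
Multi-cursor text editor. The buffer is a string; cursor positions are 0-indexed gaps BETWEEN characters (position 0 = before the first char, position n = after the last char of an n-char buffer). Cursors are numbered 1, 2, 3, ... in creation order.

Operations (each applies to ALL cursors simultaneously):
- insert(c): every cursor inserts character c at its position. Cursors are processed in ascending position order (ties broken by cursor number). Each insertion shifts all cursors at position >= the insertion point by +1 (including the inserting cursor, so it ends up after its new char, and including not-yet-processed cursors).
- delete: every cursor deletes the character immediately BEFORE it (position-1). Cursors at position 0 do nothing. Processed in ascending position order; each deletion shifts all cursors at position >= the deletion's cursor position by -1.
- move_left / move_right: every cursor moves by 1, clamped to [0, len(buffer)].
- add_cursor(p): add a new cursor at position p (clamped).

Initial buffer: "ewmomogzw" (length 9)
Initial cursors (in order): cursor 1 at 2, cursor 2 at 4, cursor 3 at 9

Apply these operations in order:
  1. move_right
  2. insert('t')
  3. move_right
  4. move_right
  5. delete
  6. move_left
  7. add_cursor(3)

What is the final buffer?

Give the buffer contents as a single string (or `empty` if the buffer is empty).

Answer: ewmtotozw

Derivation:
After op 1 (move_right): buffer="ewmomogzw" (len 9), cursors c1@3 c2@5 c3@9, authorship .........
After op 2 (insert('t')): buffer="ewmtomtogzwt" (len 12), cursors c1@4 c2@7 c3@12, authorship ...1..2....3
After op 3 (move_right): buffer="ewmtomtogzwt" (len 12), cursors c1@5 c2@8 c3@12, authorship ...1..2....3
After op 4 (move_right): buffer="ewmtomtogzwt" (len 12), cursors c1@6 c2@9 c3@12, authorship ...1..2....3
After op 5 (delete): buffer="ewmtotozw" (len 9), cursors c1@5 c2@7 c3@9, authorship ...1.2...
After op 6 (move_left): buffer="ewmtotozw" (len 9), cursors c1@4 c2@6 c3@8, authorship ...1.2...
After op 7 (add_cursor(3)): buffer="ewmtotozw" (len 9), cursors c4@3 c1@4 c2@6 c3@8, authorship ...1.2...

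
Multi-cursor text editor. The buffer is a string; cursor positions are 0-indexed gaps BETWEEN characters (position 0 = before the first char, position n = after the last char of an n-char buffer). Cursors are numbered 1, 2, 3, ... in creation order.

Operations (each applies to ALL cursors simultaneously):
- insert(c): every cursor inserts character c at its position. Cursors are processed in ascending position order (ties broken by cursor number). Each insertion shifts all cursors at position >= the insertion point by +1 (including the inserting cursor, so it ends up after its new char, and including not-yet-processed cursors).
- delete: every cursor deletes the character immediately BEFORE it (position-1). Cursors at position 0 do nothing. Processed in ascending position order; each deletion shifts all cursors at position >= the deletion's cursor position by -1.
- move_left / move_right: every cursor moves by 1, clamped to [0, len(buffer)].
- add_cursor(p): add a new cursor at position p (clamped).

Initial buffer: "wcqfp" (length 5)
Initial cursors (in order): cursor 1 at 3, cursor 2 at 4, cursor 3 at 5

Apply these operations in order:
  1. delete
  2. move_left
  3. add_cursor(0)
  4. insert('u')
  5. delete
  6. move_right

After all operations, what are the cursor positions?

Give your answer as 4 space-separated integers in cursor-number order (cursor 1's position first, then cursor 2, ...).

Answer: 2 2 2 1

Derivation:
After op 1 (delete): buffer="wc" (len 2), cursors c1@2 c2@2 c3@2, authorship ..
After op 2 (move_left): buffer="wc" (len 2), cursors c1@1 c2@1 c3@1, authorship ..
After op 3 (add_cursor(0)): buffer="wc" (len 2), cursors c4@0 c1@1 c2@1 c3@1, authorship ..
After op 4 (insert('u')): buffer="uwuuuc" (len 6), cursors c4@1 c1@5 c2@5 c3@5, authorship 4.123.
After op 5 (delete): buffer="wc" (len 2), cursors c4@0 c1@1 c2@1 c3@1, authorship ..
After op 6 (move_right): buffer="wc" (len 2), cursors c4@1 c1@2 c2@2 c3@2, authorship ..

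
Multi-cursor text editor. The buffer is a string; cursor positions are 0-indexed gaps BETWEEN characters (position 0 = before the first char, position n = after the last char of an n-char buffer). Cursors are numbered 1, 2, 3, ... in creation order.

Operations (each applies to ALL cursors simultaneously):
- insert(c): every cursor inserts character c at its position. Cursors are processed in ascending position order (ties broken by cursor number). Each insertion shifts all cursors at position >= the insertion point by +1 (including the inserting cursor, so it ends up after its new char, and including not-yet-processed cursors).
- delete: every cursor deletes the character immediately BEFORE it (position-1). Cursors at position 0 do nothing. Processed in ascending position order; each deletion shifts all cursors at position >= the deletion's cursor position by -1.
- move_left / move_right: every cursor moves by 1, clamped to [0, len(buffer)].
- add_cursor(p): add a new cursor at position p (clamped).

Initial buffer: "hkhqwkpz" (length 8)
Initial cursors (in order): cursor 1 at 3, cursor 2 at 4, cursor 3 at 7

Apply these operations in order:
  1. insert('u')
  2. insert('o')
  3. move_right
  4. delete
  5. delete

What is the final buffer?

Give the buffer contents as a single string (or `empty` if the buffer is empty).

After op 1 (insert('u')): buffer="hkhuquwkpuz" (len 11), cursors c1@4 c2@6 c3@10, authorship ...1.2...3.
After op 2 (insert('o')): buffer="hkhuoquowkpuoz" (len 14), cursors c1@5 c2@8 c3@13, authorship ...11.22...33.
After op 3 (move_right): buffer="hkhuoquowkpuoz" (len 14), cursors c1@6 c2@9 c3@14, authorship ...11.22...33.
After op 4 (delete): buffer="hkhuouokpuo" (len 11), cursors c1@5 c2@7 c3@11, authorship ...1122..33
After op 5 (delete): buffer="hkhuukpu" (len 8), cursors c1@4 c2@5 c3@8, authorship ...12..3

Answer: hkhuukpu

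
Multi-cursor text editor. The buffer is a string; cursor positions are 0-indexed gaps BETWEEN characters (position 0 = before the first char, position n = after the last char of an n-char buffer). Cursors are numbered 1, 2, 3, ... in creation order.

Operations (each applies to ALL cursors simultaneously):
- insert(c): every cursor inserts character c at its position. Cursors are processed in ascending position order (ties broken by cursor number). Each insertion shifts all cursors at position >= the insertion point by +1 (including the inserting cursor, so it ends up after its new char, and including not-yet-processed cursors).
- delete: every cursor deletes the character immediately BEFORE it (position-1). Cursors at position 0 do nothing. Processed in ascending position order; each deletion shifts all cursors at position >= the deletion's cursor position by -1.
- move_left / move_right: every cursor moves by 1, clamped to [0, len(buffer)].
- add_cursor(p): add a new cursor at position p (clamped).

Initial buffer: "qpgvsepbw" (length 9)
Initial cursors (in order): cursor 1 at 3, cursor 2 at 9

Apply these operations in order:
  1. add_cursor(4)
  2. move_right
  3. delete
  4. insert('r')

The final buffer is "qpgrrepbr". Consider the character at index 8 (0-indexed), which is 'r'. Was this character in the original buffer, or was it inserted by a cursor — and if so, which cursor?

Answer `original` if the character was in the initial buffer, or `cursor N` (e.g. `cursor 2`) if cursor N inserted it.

Answer: cursor 2

Derivation:
After op 1 (add_cursor(4)): buffer="qpgvsepbw" (len 9), cursors c1@3 c3@4 c2@9, authorship .........
After op 2 (move_right): buffer="qpgvsepbw" (len 9), cursors c1@4 c3@5 c2@9, authorship .........
After op 3 (delete): buffer="qpgepb" (len 6), cursors c1@3 c3@3 c2@6, authorship ......
After op 4 (insert('r')): buffer="qpgrrepbr" (len 9), cursors c1@5 c3@5 c2@9, authorship ...13...2
Authorship (.=original, N=cursor N): . . . 1 3 . . . 2
Index 8: author = 2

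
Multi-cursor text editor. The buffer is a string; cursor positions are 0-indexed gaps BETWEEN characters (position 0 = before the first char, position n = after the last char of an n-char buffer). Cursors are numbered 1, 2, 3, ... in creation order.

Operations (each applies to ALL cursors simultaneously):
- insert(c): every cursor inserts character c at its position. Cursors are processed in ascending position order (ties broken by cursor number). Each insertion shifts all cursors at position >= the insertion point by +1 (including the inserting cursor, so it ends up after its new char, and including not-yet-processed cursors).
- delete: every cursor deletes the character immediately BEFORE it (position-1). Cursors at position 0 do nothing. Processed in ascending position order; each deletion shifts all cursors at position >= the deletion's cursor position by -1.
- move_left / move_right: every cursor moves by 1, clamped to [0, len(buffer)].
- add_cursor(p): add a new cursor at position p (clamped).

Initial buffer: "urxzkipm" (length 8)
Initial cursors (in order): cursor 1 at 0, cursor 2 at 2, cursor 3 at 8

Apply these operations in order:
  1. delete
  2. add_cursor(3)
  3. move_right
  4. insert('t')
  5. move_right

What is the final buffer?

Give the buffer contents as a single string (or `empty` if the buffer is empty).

Answer: utxtzktipt

Derivation:
After op 1 (delete): buffer="uxzkip" (len 6), cursors c1@0 c2@1 c3@6, authorship ......
After op 2 (add_cursor(3)): buffer="uxzkip" (len 6), cursors c1@0 c2@1 c4@3 c3@6, authorship ......
After op 3 (move_right): buffer="uxzkip" (len 6), cursors c1@1 c2@2 c4@4 c3@6, authorship ......
After op 4 (insert('t')): buffer="utxtzktipt" (len 10), cursors c1@2 c2@4 c4@7 c3@10, authorship .1.2..4..3
After op 5 (move_right): buffer="utxtzktipt" (len 10), cursors c1@3 c2@5 c4@8 c3@10, authorship .1.2..4..3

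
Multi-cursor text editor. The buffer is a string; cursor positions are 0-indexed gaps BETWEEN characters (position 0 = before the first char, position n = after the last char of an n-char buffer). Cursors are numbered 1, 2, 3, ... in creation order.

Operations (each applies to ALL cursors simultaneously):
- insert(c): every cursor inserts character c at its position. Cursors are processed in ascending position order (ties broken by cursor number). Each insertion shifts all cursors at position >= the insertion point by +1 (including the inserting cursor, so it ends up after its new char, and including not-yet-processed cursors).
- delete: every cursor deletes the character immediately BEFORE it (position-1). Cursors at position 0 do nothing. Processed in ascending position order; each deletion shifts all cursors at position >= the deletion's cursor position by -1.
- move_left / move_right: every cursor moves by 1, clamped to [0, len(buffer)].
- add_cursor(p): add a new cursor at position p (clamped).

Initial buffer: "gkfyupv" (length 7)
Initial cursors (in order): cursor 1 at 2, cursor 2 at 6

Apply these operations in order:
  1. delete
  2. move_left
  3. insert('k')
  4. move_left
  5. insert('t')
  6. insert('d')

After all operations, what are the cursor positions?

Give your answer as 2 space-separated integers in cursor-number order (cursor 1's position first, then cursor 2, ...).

Answer: 2 8

Derivation:
After op 1 (delete): buffer="gfyuv" (len 5), cursors c1@1 c2@4, authorship .....
After op 2 (move_left): buffer="gfyuv" (len 5), cursors c1@0 c2@3, authorship .....
After op 3 (insert('k')): buffer="kgfykuv" (len 7), cursors c1@1 c2@5, authorship 1...2..
After op 4 (move_left): buffer="kgfykuv" (len 7), cursors c1@0 c2@4, authorship 1...2..
After op 5 (insert('t')): buffer="tkgfytkuv" (len 9), cursors c1@1 c2@6, authorship 11...22..
After op 6 (insert('d')): buffer="tdkgfytdkuv" (len 11), cursors c1@2 c2@8, authorship 111...222..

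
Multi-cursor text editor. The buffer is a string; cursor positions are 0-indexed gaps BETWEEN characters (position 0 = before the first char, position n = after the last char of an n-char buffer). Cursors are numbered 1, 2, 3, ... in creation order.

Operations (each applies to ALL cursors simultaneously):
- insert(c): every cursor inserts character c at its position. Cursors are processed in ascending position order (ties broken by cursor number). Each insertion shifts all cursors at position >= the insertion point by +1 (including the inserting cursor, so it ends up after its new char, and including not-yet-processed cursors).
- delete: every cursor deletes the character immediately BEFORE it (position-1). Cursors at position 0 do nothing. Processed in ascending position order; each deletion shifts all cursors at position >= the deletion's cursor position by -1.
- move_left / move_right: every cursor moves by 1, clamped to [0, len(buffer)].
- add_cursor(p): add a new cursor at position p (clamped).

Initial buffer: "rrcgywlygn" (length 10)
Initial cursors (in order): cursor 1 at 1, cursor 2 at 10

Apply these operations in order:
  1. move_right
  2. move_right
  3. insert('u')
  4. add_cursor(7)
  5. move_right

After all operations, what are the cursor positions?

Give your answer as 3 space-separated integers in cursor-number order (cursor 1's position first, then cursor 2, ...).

Answer: 5 12 8

Derivation:
After op 1 (move_right): buffer="rrcgywlygn" (len 10), cursors c1@2 c2@10, authorship ..........
After op 2 (move_right): buffer="rrcgywlygn" (len 10), cursors c1@3 c2@10, authorship ..........
After op 3 (insert('u')): buffer="rrcugywlygnu" (len 12), cursors c1@4 c2@12, authorship ...1.......2
After op 4 (add_cursor(7)): buffer="rrcugywlygnu" (len 12), cursors c1@4 c3@7 c2@12, authorship ...1.......2
After op 5 (move_right): buffer="rrcugywlygnu" (len 12), cursors c1@5 c3@8 c2@12, authorship ...1.......2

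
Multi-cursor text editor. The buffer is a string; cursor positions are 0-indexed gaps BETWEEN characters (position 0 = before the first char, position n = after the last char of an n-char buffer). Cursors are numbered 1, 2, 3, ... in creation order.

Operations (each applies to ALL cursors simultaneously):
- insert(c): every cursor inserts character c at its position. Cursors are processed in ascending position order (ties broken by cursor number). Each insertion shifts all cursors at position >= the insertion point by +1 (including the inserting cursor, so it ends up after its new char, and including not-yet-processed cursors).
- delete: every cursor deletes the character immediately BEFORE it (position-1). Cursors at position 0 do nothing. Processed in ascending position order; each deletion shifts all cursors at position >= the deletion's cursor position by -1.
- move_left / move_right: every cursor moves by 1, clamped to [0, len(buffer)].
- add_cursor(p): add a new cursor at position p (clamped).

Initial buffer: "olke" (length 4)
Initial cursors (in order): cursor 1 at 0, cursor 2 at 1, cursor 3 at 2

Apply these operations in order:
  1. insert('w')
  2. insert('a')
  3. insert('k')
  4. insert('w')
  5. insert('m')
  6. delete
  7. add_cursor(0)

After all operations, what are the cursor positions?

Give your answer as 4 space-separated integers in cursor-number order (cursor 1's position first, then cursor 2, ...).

After op 1 (insert('w')): buffer="wowlwke" (len 7), cursors c1@1 c2@3 c3@5, authorship 1.2.3..
After op 2 (insert('a')): buffer="waowalwake" (len 10), cursors c1@2 c2@5 c3@8, authorship 11.22.33..
After op 3 (insert('k')): buffer="wakowaklwakke" (len 13), cursors c1@3 c2@7 c3@11, authorship 111.222.333..
After op 4 (insert('w')): buffer="wakwowakwlwakwke" (len 16), cursors c1@4 c2@9 c3@14, authorship 1111.2222.3333..
After op 5 (insert('m')): buffer="wakwmowakwmlwakwmke" (len 19), cursors c1@5 c2@11 c3@17, authorship 11111.22222.33333..
After op 6 (delete): buffer="wakwowakwlwakwke" (len 16), cursors c1@4 c2@9 c3@14, authorship 1111.2222.3333..
After op 7 (add_cursor(0)): buffer="wakwowakwlwakwke" (len 16), cursors c4@0 c1@4 c2@9 c3@14, authorship 1111.2222.3333..

Answer: 4 9 14 0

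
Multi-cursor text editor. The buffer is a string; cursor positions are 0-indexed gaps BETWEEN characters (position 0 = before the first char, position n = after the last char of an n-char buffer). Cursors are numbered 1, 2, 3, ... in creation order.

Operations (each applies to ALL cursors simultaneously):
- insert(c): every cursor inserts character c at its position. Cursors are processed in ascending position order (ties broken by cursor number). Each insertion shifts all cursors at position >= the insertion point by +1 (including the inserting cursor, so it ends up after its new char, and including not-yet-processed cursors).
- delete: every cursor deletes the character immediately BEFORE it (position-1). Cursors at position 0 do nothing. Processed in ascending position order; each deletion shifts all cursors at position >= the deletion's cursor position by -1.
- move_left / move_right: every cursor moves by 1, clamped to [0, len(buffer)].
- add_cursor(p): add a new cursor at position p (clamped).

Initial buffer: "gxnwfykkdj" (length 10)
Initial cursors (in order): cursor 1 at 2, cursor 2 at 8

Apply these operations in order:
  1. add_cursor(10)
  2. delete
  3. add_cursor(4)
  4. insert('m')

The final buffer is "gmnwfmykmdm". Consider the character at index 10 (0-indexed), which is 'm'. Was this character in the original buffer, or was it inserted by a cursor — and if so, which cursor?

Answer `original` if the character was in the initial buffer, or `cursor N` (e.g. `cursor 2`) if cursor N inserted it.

Answer: cursor 3

Derivation:
After op 1 (add_cursor(10)): buffer="gxnwfykkdj" (len 10), cursors c1@2 c2@8 c3@10, authorship ..........
After op 2 (delete): buffer="gnwfykd" (len 7), cursors c1@1 c2@6 c3@7, authorship .......
After op 3 (add_cursor(4)): buffer="gnwfykd" (len 7), cursors c1@1 c4@4 c2@6 c3@7, authorship .......
After op 4 (insert('m')): buffer="gmnwfmykmdm" (len 11), cursors c1@2 c4@6 c2@9 c3@11, authorship .1...4..2.3
Authorship (.=original, N=cursor N): . 1 . . . 4 . . 2 . 3
Index 10: author = 3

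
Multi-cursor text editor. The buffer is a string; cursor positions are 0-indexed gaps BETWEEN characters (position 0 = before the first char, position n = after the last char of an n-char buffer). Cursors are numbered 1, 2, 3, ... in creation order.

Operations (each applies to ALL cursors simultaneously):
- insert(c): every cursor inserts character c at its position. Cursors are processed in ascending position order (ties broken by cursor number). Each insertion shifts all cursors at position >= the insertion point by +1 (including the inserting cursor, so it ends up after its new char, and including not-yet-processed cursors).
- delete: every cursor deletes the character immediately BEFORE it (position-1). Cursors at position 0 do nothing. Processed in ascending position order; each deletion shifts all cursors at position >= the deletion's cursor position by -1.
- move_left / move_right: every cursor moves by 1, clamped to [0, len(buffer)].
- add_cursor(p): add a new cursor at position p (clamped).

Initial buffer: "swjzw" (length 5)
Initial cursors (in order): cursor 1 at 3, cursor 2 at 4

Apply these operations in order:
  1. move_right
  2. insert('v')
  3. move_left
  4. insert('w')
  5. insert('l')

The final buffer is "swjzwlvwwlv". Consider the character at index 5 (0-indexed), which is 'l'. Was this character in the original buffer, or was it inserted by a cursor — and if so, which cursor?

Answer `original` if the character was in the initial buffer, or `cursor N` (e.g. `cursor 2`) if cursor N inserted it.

After op 1 (move_right): buffer="swjzw" (len 5), cursors c1@4 c2@5, authorship .....
After op 2 (insert('v')): buffer="swjzvwv" (len 7), cursors c1@5 c2@7, authorship ....1.2
After op 3 (move_left): buffer="swjzvwv" (len 7), cursors c1@4 c2@6, authorship ....1.2
After op 4 (insert('w')): buffer="swjzwvwwv" (len 9), cursors c1@5 c2@8, authorship ....11.22
After op 5 (insert('l')): buffer="swjzwlvwwlv" (len 11), cursors c1@6 c2@10, authorship ....111.222
Authorship (.=original, N=cursor N): . . . . 1 1 1 . 2 2 2
Index 5: author = 1

Answer: cursor 1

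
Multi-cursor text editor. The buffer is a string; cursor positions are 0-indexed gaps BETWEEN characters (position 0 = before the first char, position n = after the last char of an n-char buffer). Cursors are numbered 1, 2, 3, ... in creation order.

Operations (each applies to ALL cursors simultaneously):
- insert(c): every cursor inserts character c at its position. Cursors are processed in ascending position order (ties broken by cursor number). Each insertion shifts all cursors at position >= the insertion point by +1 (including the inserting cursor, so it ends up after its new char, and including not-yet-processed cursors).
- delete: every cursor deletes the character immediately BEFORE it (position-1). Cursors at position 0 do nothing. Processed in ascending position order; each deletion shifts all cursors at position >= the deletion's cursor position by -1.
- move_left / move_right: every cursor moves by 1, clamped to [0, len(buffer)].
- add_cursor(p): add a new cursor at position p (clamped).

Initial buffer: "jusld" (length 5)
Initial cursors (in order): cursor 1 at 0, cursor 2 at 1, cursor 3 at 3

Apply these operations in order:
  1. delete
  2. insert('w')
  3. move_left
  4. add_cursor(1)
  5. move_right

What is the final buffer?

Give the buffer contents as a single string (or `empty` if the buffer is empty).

After op 1 (delete): buffer="uld" (len 3), cursors c1@0 c2@0 c3@1, authorship ...
After op 2 (insert('w')): buffer="wwuwld" (len 6), cursors c1@2 c2@2 c3@4, authorship 12.3..
After op 3 (move_left): buffer="wwuwld" (len 6), cursors c1@1 c2@1 c3@3, authorship 12.3..
After op 4 (add_cursor(1)): buffer="wwuwld" (len 6), cursors c1@1 c2@1 c4@1 c3@3, authorship 12.3..
After op 5 (move_right): buffer="wwuwld" (len 6), cursors c1@2 c2@2 c4@2 c3@4, authorship 12.3..

Answer: wwuwld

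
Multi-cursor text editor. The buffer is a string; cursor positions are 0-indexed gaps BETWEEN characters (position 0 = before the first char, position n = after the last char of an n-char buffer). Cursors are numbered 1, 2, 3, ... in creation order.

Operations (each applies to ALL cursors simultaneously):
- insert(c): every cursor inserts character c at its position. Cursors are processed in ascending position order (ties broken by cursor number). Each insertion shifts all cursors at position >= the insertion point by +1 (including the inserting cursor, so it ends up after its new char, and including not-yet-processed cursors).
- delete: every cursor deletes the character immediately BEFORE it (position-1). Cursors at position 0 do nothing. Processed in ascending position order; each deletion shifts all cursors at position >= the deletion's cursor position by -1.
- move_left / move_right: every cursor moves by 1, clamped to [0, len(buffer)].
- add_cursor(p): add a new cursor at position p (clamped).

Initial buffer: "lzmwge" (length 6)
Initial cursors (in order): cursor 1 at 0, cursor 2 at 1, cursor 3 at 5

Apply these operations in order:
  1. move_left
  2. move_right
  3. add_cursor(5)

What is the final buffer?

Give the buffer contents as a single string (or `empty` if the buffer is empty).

After op 1 (move_left): buffer="lzmwge" (len 6), cursors c1@0 c2@0 c3@4, authorship ......
After op 2 (move_right): buffer="lzmwge" (len 6), cursors c1@1 c2@1 c3@5, authorship ......
After op 3 (add_cursor(5)): buffer="lzmwge" (len 6), cursors c1@1 c2@1 c3@5 c4@5, authorship ......

Answer: lzmwge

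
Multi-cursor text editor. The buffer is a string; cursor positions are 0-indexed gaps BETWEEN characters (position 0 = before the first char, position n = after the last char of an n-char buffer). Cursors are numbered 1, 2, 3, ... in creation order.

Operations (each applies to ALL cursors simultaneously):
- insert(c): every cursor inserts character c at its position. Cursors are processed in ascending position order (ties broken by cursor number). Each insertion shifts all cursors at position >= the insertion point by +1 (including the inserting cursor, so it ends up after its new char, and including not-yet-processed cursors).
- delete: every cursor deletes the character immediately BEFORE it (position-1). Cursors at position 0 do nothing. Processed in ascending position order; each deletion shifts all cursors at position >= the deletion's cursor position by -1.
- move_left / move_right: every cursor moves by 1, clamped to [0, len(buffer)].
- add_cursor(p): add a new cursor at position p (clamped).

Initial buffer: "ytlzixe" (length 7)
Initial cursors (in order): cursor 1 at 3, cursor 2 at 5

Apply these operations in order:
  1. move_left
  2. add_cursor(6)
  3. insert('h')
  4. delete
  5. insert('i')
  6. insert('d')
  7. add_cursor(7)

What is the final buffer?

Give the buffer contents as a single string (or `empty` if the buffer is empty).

After op 1 (move_left): buffer="ytlzixe" (len 7), cursors c1@2 c2@4, authorship .......
After op 2 (add_cursor(6)): buffer="ytlzixe" (len 7), cursors c1@2 c2@4 c3@6, authorship .......
After op 3 (insert('h')): buffer="ythlzhixhe" (len 10), cursors c1@3 c2@6 c3@9, authorship ..1..2..3.
After op 4 (delete): buffer="ytlzixe" (len 7), cursors c1@2 c2@4 c3@6, authorship .......
After op 5 (insert('i')): buffer="ytilziixie" (len 10), cursors c1@3 c2@6 c3@9, authorship ..1..2..3.
After op 6 (insert('d')): buffer="ytidlzidixide" (len 13), cursors c1@4 c2@8 c3@12, authorship ..11..22..33.
After op 7 (add_cursor(7)): buffer="ytidlzidixide" (len 13), cursors c1@4 c4@7 c2@8 c3@12, authorship ..11..22..33.

Answer: ytidlzidixide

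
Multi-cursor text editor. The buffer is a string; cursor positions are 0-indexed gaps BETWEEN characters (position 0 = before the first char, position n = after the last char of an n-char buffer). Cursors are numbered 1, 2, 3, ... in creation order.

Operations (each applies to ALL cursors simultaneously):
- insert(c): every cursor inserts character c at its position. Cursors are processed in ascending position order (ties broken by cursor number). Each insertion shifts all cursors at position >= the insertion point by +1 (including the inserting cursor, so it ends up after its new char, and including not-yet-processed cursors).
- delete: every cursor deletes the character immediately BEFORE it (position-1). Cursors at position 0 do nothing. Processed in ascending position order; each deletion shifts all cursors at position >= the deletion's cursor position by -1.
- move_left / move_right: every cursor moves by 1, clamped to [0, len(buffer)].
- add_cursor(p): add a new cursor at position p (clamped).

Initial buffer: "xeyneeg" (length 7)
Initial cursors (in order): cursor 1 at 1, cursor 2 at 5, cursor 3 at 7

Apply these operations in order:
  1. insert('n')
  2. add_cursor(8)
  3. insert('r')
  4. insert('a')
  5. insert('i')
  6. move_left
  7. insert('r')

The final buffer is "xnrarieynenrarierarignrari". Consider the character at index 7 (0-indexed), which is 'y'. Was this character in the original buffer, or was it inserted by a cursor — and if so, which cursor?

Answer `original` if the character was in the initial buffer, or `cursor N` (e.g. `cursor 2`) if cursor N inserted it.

Answer: original

Derivation:
After op 1 (insert('n')): buffer="xneynenegn" (len 10), cursors c1@2 c2@7 c3@10, authorship .1....2..3
After op 2 (add_cursor(8)): buffer="xneynenegn" (len 10), cursors c1@2 c2@7 c4@8 c3@10, authorship .1....2..3
After op 3 (insert('r')): buffer="xnreynenrergnr" (len 14), cursors c1@3 c2@9 c4@11 c3@14, authorship .11....22.4.33
After op 4 (insert('a')): buffer="xnraeynenraeragnra" (len 18), cursors c1@4 c2@11 c4@14 c3@18, authorship .111....222.44.333
After op 5 (insert('i')): buffer="xnraieynenraieraignrai" (len 22), cursors c1@5 c2@13 c4@17 c3@22, authorship .1111....2222.444.3333
After op 6 (move_left): buffer="xnraieynenraieraignrai" (len 22), cursors c1@4 c2@12 c4@16 c3@21, authorship .1111....2222.444.3333
After op 7 (insert('r')): buffer="xnrarieynenrarierarignrari" (len 26), cursors c1@5 c2@14 c4@19 c3@25, authorship .11111....22222.4444.33333
Authorship (.=original, N=cursor N): . 1 1 1 1 1 . . . . 2 2 2 2 2 . 4 4 4 4 . 3 3 3 3 3
Index 7: author = original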